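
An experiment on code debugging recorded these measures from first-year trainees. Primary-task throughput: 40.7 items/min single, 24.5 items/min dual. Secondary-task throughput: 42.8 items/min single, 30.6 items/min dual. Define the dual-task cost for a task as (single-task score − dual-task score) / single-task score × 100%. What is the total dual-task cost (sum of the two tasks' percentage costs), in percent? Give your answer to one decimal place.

68.3

Primary cost = (40.7 − 24.5) / 40.7 × 100% = 39.8034%.
Secondary cost = (42.8 − 30.6) / 42.8 × 100% = 28.5047%.
Total = 39.8034% + 28.5047% = 68.3081% ≈ 68.3%.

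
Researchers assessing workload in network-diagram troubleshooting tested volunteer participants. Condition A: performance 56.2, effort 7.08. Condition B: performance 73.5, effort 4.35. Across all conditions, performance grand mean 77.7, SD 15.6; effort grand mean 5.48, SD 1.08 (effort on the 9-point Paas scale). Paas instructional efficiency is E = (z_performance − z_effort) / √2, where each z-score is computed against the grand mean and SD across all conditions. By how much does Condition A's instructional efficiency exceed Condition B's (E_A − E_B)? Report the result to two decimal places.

-2.57

Condition A: z_P = (56.2 − 77.7)/15.6 = -1.3782; z_E = (7.08 − 5.48)/1.08 = 1.4815; E_A = (-1.3782 − 1.4815)/√2 = -2.0221.
Condition B: z_P = (73.5 − 77.7)/15.6 = -0.2692; z_E = (4.35 − 5.48)/1.08 = -1.0463; E_B = (-0.2692 − (-1.0463))/√2 = 0.5495.
E_A − E_B = -2.0221 − 0.5495 = -2.5716 ≈ -2.57.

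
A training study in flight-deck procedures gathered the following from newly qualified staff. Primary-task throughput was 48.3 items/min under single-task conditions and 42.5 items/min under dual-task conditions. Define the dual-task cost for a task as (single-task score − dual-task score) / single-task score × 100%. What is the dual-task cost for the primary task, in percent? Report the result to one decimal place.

12.0

Cost = (48.3 − 42.5) / 48.3 × 100%
     = 5.8000 / 48.3 × 100% = 12.0083%.
≈ 12.0%.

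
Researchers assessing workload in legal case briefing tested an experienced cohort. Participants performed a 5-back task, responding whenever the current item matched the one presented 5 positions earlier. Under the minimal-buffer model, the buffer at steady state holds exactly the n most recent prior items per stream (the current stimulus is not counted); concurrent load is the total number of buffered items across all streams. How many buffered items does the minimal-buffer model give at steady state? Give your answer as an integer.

The buffer holds the 5 most recent prior items.
Steady-state concurrent load = 5 items.

5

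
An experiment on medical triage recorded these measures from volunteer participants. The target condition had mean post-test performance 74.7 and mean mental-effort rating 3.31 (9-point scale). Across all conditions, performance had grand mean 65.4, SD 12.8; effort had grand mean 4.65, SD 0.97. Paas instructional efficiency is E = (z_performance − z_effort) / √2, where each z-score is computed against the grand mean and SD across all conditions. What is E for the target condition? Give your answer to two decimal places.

1.49

z_performance = (74.7 − 65.4) / 12.8 = 9.3000 / 12.8 = 0.7266.
z_effort = (3.31 − 4.65) / 0.97 = -1.3400 / 0.97 = -1.3814.
z_P − z_E = 0.7266 − (-1.3814) = 2.1080.
E = 2.1080 / √2 = 2.1080 / 1.41421 = 1.4906 ≈ 1.49.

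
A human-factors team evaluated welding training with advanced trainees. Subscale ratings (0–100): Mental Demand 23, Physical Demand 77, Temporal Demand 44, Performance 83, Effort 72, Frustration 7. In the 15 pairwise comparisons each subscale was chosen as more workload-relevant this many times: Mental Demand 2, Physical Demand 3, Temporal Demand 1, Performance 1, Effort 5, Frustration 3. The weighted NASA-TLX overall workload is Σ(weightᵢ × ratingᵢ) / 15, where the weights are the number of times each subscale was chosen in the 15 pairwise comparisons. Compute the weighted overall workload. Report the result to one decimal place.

52.3

The tallies are the weights (they sum to 15).
Weighted sum = 2·23 + 3·77 + 1·44 + 1·83 + 5·72 + 3·7
            = 46 + 231 + 44 + 83 + 360 + 21 = 785.
Overall workload = 785 / 15 = 52.3333 ≈ 52.3.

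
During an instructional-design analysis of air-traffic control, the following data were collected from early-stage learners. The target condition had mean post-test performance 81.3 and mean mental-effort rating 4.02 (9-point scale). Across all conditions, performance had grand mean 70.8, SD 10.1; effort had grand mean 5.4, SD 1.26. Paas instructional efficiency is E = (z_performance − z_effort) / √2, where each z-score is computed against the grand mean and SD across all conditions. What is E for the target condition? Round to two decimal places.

1.51

z_performance = (81.3 − 70.8) / 10.1 = 10.5000 / 10.1 = 1.0396.
z_effort = (4.02 − 5.4) / 1.26 = -1.3800 / 1.26 = -1.0952.
z_P − z_E = 1.0396 − (-1.0952) = 2.1348.
E = 2.1348 / √2 = 2.1348 / 1.41421 = 1.5095 ≈ 1.51.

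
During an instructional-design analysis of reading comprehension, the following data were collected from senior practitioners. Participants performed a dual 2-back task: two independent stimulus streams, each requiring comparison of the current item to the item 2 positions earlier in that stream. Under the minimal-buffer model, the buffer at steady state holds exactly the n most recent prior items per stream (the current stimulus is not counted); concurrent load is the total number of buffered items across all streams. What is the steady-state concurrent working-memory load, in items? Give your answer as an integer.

Each stream's buffer holds its 2 most recent prior items.
Two independent streams: 2 × 2 = 4 buffered items at steady state.

4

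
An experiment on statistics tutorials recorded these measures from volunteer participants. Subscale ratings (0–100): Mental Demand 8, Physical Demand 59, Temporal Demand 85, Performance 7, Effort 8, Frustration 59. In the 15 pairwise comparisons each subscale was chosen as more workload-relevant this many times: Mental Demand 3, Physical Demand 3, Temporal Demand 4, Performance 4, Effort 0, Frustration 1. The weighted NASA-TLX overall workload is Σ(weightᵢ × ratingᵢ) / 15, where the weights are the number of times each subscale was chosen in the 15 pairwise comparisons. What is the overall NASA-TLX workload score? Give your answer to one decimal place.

41.9

The tallies are the weights (they sum to 15).
Weighted sum = 3·8 + 3·59 + 4·85 + 4·7 + 0·8 + 1·59
            = 24 + 177 + 340 + 28 + 0 + 59 = 628.
Overall workload = 628 / 15 = 41.8667 ≈ 41.9.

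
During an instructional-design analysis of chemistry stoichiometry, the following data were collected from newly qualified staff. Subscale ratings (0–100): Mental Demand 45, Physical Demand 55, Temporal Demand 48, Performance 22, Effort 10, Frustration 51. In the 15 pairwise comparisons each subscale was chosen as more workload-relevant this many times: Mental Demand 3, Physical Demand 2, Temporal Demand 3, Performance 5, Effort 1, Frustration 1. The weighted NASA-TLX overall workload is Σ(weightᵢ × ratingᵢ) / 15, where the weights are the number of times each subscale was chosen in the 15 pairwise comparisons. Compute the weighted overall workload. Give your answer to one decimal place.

37.3

The tallies are the weights (they sum to 15).
Weighted sum = 3·45 + 2·55 + 3·48 + 5·22 + 1·10 + 1·51
            = 135 + 110 + 144 + 110 + 10 + 51 = 560.
Overall workload = 560 / 15 = 37.3333 ≈ 37.3.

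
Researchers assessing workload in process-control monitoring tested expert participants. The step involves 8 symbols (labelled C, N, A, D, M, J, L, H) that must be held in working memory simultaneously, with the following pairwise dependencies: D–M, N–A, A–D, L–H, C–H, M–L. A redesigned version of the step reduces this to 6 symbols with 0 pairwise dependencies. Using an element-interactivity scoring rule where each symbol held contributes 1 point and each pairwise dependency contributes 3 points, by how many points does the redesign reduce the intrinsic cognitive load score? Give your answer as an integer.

Original: 8 × 1 + 6 × 3 = 8 + 18 = 26.
Redesigned: 6 × 1 + 0 × 3 = 6 + 0 = 6.
Reduction = 26 − 6 = 20.

20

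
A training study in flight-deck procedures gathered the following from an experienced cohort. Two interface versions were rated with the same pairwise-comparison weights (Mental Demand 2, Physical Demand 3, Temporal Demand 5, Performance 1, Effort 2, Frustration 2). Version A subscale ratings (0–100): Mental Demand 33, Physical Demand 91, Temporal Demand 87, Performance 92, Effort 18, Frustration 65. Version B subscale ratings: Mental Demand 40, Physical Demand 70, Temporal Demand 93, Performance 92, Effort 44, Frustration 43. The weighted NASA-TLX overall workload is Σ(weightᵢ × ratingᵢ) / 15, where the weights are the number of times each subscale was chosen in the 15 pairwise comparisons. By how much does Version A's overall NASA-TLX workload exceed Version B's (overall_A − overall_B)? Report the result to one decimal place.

0.7

Version A weighted sum = 2·33 + 3·91 + 5·87 + 1·92 + 2·18 + 2·65 = 66 + 273 + 435 + 92 + 36 + 130 = 1032; overall_A = 1032/15 = 68.8000.
Version B weighted sum = 2·40 + 3·70 + 5·93 + 1·92 + 2·44 + 2·43 = 80 + 210 + 465 + 92 + 88 + 86 = 1021; overall_B = 1021/15 = 68.0667.
Difference = 68.8000 − 68.0667 = 0.7333 ≈ 0.7.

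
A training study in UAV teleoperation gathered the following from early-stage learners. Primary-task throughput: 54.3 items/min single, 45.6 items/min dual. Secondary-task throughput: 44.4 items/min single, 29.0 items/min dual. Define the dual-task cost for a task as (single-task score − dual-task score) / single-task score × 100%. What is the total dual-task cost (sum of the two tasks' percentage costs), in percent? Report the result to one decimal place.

Primary cost = (54.3 − 45.6) / 54.3 × 100% = 16.0221%.
Secondary cost = (44.4 − 29.0) / 44.4 × 100% = 34.6847%.
Total = 16.0221% + 34.6847% = 50.7068% ≈ 50.7%.

50.7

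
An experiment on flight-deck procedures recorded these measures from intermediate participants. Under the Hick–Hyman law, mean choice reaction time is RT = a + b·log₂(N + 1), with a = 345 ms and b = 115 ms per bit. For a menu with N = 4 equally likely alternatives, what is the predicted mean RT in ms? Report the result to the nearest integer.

log₂(4 + 1) = log₂(5) = 2.3219.
RT = 345 + 115 × 2.3219 = 345 + 267.0185 = 612.0185 ms.
≈ 612 ms.

612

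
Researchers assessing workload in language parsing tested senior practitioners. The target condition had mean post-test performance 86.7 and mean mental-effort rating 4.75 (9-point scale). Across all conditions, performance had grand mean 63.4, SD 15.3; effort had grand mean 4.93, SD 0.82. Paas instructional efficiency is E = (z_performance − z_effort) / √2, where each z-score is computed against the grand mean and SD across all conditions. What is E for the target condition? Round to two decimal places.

1.23

z_performance = (86.7 − 63.4) / 15.3 = 23.3000 / 15.3 = 1.5229.
z_effort = (4.75 − 4.93) / 0.82 = -0.1800 / 0.82 = -0.2195.
z_P − z_E = 1.5229 − (-0.2195) = 1.7424.
E = 1.7424 / √2 = 1.7424 / 1.41421 = 1.2321 ≈ 1.23.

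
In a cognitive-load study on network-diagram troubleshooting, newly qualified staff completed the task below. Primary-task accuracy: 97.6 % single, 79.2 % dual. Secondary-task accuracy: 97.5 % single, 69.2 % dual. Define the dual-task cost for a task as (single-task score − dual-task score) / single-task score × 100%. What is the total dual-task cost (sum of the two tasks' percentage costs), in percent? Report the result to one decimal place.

Primary cost = (97.6 − 79.2) / 97.6 × 100% = 18.8525%.
Secondary cost = (97.5 − 69.2) / 97.5 × 100% = 29.0256%.
Total = 18.8525% + 29.0256% = 47.8781% ≈ 47.9%.

47.9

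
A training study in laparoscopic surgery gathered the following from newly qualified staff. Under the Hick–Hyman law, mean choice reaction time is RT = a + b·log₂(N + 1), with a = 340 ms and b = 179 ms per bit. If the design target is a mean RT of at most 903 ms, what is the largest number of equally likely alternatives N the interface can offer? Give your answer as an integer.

7

Set 340 + 179·log₂(N + 1) ≤ 903.
log₂(N + 1) ≤ (903 − 340) / 179 = 3.1453.
N + 1 ≤ 2^3.1453 = 8.8477.
N ≤ 7.8477, so the largest integer N is 7.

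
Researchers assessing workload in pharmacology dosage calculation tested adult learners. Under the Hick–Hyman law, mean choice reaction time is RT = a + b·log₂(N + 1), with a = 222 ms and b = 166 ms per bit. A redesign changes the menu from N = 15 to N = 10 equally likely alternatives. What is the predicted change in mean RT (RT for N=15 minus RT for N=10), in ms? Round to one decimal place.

RT(15) = 222 + 166·log₂(16) = 222 + 166·4.0000 = 886.0000 ms.
RT(10) = 222 + 166·log₂(11) = 222 + 166·3.4594 = 796.2604 ms.
Difference = 886.0000 − 796.2604 = 89.7396 ≈ 89.7 ms.

89.7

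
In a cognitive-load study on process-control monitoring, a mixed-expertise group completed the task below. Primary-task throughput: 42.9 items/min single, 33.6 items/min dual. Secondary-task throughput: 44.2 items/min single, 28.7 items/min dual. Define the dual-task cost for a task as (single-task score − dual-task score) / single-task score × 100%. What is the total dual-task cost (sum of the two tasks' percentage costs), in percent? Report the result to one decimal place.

Primary cost = (42.9 − 33.6) / 42.9 × 100% = 21.6783%.
Secondary cost = (44.2 − 28.7) / 44.2 × 100% = 35.0679%.
Total = 21.6783% + 35.0679% = 56.7462% ≈ 56.7%.

56.7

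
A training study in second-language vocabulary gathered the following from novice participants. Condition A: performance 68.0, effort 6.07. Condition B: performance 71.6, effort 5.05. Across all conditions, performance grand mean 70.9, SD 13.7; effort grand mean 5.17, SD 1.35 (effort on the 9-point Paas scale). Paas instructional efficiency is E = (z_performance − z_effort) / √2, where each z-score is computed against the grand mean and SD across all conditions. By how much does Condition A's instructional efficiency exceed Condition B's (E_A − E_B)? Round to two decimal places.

Condition A: z_P = (68.0 − 70.9)/13.7 = -0.2117; z_E = (6.07 − 5.17)/1.35 = 0.6667; E_A = (-0.2117 − 0.6667)/√2 = -0.6211.
Condition B: z_P = (71.6 − 70.9)/13.7 = 0.0511; z_E = (5.05 − 5.17)/1.35 = -0.0889; E_B = (0.0511 − (-0.0889))/√2 = 0.0990.
E_A − E_B = -0.6211 − 0.0990 = -0.7201 ≈ -0.72.

-0.72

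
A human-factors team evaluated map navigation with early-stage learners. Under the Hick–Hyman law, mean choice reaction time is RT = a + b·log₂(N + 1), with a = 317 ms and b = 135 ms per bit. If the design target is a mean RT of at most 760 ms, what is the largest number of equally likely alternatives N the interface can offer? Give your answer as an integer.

8

Set 317 + 135·log₂(N + 1) ≤ 760.
log₂(N + 1) ≤ (760 − 317) / 135 = 3.2815.
N + 1 ≤ 2^3.2815 = 9.7237.
N ≤ 8.7237, so the largest integer N is 8.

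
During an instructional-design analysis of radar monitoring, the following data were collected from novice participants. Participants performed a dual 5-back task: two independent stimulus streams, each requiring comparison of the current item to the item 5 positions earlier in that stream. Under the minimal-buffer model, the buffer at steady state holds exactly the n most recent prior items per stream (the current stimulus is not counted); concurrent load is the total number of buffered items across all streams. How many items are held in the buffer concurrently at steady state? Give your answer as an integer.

Each stream's buffer holds its 5 most recent prior items.
Two independent streams: 2 × 5 = 10 buffered items at steady state.

10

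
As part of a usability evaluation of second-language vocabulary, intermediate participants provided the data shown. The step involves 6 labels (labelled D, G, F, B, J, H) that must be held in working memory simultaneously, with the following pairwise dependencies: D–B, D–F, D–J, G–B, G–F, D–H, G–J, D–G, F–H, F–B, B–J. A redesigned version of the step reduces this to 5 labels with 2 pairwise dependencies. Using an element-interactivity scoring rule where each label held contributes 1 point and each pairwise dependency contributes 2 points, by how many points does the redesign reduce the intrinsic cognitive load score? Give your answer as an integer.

19

Original: 6 × 1 + 11 × 2 = 6 + 22 = 28.
Redesigned: 5 × 1 + 2 × 2 = 5 + 4 = 9.
Reduction = 28 − 9 = 19.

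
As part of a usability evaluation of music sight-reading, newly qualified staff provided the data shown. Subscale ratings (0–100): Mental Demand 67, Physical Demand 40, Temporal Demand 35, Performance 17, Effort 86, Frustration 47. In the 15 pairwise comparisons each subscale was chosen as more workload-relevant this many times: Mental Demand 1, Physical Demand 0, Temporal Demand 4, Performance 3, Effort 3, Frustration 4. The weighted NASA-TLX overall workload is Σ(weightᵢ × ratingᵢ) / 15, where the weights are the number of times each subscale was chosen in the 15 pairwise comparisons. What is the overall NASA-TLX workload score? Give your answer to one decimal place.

46.9

The tallies are the weights (they sum to 15).
Weighted sum = 1·67 + 0·40 + 4·35 + 3·17 + 3·86 + 4·47
            = 67 + 0 + 140 + 51 + 258 + 188 = 704.
Overall workload = 704 / 15 = 46.9333 ≈ 46.9.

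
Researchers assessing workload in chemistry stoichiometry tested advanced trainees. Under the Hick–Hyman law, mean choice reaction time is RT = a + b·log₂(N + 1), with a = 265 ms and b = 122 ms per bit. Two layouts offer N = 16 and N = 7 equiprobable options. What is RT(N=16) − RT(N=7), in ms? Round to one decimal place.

RT(16) = 265 + 122·log₂(17) = 265 + 122·4.0875 = 763.6750 ms.
RT(7) = 265 + 122·log₂(8) = 265 + 122·3.0000 = 631.0000 ms.
Difference = 763.6750 − 631.0000 = 132.6750 ≈ 132.7 ms.

132.7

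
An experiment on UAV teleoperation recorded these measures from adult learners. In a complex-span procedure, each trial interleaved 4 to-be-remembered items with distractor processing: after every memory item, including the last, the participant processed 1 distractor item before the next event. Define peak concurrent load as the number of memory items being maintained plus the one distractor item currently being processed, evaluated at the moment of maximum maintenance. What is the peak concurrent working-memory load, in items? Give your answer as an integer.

Maintenance is greatest during the distractor(s) after memory item 4: all 4 memory items are being held.
One distractor item is concurrently being processed.
Peak concurrent load = 4 + 1 = 5 items.

5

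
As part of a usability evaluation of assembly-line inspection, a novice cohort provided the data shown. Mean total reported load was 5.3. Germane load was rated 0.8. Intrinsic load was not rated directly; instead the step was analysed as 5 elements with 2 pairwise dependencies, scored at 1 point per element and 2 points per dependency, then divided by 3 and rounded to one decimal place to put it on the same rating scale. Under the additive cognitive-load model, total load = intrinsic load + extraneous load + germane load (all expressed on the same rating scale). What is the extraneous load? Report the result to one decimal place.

Intrinsic (element-interactivity): (5 × 1 + 2 × 2) / 3 = 9 / 3 = 3.0000 → 3.0.
extraneous load = total − intrinsic − germane
             = 5.3 − 3.0 − 0.8 = 1.5.

1.5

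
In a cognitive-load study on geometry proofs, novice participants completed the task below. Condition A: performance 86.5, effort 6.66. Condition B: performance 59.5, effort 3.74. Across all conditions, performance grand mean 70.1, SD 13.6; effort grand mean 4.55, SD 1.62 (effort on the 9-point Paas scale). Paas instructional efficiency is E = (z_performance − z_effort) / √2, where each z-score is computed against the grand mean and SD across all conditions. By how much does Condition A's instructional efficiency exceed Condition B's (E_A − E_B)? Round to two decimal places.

0.13

Condition A: z_P = (86.5 − 70.1)/13.6 = 1.2059; z_E = (6.66 − 4.55)/1.62 = 1.3025; E_A = (1.2059 − 1.3025)/√2 = -0.0683.
Condition B: z_P = (59.5 − 70.1)/13.6 = -0.7794; z_E = (3.74 − 4.55)/1.62 = -0.5000; E_B = (-0.7794 − (-0.5000))/√2 = -0.1976.
E_A − E_B = -0.0683 − (-0.1976) = 0.1293 ≈ 0.13.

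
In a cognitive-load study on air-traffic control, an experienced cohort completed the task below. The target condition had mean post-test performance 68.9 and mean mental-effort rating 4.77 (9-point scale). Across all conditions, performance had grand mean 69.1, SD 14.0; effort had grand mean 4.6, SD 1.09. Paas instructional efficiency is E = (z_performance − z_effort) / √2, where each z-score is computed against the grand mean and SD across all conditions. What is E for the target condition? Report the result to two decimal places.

z_performance = (68.9 − 69.1) / 14.0 = -0.2000 / 14.0 = -0.0143.
z_effort = (4.77 − 4.6) / 1.09 = 0.1700 / 1.09 = 0.1560.
z_P − z_E = -0.0143 − 0.1560 = -0.1703.
E = -0.1703 / √2 = -0.1703 / 1.41421 = -0.1204 ≈ -0.12.

-0.12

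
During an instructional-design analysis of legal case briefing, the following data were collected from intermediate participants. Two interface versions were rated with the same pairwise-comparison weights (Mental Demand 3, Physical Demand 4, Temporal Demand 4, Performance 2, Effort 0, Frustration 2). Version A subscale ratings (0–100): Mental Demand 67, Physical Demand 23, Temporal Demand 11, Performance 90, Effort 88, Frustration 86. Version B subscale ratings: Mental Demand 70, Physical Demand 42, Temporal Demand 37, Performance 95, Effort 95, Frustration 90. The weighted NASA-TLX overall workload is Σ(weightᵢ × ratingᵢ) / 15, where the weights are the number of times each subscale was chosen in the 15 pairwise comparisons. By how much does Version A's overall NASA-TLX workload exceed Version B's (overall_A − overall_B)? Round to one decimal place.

-13.8

Version A weighted sum = 3·67 + 4·23 + 4·11 + 2·90 + 0·88 + 2·86 = 201 + 92 + 44 + 180 + 0 + 172 = 689; overall_A = 689/15 = 45.9333.
Version B weighted sum = 3·70 + 4·42 + 4·37 + 2·95 + 0·95 + 2·90 = 210 + 168 + 148 + 190 + 0 + 180 = 896; overall_B = 896/15 = 59.7333.
Difference = 45.9333 − 59.7333 = -13.8000 ≈ -13.8.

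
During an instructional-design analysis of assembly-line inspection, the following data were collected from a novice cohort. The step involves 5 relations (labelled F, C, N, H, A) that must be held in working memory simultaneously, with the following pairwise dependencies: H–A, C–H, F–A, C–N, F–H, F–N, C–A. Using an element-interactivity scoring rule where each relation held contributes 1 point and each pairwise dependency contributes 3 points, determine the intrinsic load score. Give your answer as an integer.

Count of relations held simultaneously: 5.
Count of pairwise dependencies listed: 7.
Element contribution: 5 × 1 = 5.
Interaction contribution: 7 × 3 = 21.
Intrinsic load = 5 + 21 = 26.

26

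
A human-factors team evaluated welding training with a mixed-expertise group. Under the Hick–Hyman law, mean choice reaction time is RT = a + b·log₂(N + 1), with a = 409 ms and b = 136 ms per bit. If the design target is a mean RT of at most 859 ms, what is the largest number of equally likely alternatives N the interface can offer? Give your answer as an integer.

Set 409 + 136·log₂(N + 1) ≤ 859.
log₂(N + 1) ≤ (859 − 409) / 136 = 3.3088.
N + 1 ≤ 2^3.3088 = 9.9094.
N ≤ 8.9094, so the largest integer N is 8.

8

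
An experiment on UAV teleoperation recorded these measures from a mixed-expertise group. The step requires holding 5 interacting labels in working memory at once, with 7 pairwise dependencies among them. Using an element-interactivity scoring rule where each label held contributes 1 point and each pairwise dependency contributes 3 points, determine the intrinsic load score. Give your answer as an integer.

Element contribution: 5 × 1 = 5.
Interaction contribution: 7 × 3 = 21.
Intrinsic load = 5 + 21 = 26.

26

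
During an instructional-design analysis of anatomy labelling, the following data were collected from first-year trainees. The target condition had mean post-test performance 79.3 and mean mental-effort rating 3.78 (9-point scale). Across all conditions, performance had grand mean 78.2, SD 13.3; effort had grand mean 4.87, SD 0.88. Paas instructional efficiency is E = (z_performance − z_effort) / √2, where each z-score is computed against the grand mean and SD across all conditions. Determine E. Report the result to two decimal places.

0.93

z_performance = (79.3 − 78.2) / 13.3 = 1.1000 / 13.3 = 0.0827.
z_effort = (3.78 − 4.87) / 0.88 = -1.0900 / 0.88 = -1.2386.
z_P − z_E = 0.0827 − (-1.2386) = 1.3213.
E = 1.3213 / √2 = 1.3213 / 1.41421 = 0.9343 ≈ 0.93.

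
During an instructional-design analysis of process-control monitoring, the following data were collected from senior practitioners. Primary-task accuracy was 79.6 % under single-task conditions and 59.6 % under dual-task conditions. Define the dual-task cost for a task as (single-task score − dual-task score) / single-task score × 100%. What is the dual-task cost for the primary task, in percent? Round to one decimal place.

25.1

Cost = (79.6 − 59.6) / 79.6 × 100%
     = 20.0000 / 79.6 × 100% = 25.1256%.
≈ 25.1%.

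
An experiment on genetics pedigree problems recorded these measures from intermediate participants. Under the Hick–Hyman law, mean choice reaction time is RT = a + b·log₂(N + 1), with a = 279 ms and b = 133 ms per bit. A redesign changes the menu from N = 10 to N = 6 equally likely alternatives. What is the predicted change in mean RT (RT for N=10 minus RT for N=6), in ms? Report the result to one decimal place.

86.7

RT(10) = 279 + 133·log₂(11) = 279 + 133·3.4594 = 739.1002 ms.
RT(6) = 279 + 133·log₂(7) = 279 + 133·2.8074 = 652.3842 ms.
Difference = 739.1002 − 652.3842 = 86.7160 ≈ 86.7 ms.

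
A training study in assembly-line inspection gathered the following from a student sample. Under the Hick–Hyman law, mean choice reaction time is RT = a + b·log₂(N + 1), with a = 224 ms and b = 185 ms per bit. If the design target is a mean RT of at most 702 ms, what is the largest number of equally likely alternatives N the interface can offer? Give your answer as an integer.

4

Set 224 + 185·log₂(N + 1) ≤ 702.
log₂(N + 1) ≤ (702 − 224) / 185 = 2.5838.
N + 1 ≤ 2^2.5838 = 5.9952.
N ≤ 4.9952, so the largest integer N is 4.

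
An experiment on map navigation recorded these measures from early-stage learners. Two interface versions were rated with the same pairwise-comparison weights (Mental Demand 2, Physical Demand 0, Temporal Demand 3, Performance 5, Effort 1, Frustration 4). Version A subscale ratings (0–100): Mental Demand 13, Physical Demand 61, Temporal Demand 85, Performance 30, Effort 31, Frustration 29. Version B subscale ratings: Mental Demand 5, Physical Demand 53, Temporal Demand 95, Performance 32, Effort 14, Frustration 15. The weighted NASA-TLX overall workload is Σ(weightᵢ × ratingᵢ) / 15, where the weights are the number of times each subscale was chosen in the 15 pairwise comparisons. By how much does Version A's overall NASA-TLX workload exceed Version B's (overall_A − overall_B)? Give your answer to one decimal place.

3.3

Version A weighted sum = 2·13 + 0·61 + 3·85 + 5·30 + 1·31 + 4·29 = 26 + 0 + 255 + 150 + 31 + 116 = 578; overall_A = 578/15 = 38.5333.
Version B weighted sum = 2·5 + 0·53 + 3·95 + 5·32 + 1·14 + 4·15 = 10 + 0 + 285 + 160 + 14 + 60 = 529; overall_B = 529/15 = 35.2667.
Difference = 38.5333 − 35.2667 = 3.2666 ≈ 3.3.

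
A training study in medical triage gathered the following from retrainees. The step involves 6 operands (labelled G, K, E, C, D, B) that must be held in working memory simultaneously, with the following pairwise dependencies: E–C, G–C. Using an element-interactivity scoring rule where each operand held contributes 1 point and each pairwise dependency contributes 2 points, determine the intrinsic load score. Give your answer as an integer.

10

Count of operands held simultaneously: 6.
Count of pairwise dependencies listed: 2.
Element contribution: 6 × 1 = 6.
Interaction contribution: 2 × 2 = 4.
Intrinsic load = 6 + 4 = 10.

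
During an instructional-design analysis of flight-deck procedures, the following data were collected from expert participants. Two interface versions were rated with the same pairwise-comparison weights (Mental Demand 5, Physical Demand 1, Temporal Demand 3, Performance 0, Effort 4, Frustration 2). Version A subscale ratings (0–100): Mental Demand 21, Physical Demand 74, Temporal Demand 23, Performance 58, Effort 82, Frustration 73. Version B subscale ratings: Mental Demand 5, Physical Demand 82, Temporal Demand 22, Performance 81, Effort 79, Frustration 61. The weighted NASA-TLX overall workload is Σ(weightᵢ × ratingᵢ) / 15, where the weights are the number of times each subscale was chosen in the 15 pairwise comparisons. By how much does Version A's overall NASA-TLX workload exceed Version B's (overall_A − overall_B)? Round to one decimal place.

Version A weighted sum = 5·21 + 1·74 + 3·23 + 0·58 + 4·82 + 2·73 = 105 + 74 + 69 + 0 + 328 + 146 = 722; overall_A = 722/15 = 48.1333.
Version B weighted sum = 5·5 + 1·82 + 3·22 + 0·81 + 4·79 + 2·61 = 25 + 82 + 66 + 0 + 316 + 122 = 611; overall_B = 611/15 = 40.7333.
Difference = 48.1333 − 40.7333 = 7.4000 ≈ 7.4.

7.4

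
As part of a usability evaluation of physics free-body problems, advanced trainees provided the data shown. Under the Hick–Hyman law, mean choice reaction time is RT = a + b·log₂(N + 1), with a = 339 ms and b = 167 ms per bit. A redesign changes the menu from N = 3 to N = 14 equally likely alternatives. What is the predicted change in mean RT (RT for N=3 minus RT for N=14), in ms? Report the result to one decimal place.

-318.5

RT(3) = 339 + 167·log₂(4) = 339 + 167·2.0000 = 673.0000 ms.
RT(14) = 339 + 167·log₂(15) = 339 + 167·3.9069 = 991.4523 ms.
Difference = 673.0000 − 991.4523 = -318.4523 ≈ -318.5 ms.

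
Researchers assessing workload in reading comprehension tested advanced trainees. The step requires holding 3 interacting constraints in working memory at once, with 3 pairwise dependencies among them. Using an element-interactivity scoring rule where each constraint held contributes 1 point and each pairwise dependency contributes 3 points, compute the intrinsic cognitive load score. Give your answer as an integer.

Element contribution: 3 × 1 = 3.
Interaction contribution: 3 × 3 = 9.
Intrinsic load = 3 + 9 = 12.

12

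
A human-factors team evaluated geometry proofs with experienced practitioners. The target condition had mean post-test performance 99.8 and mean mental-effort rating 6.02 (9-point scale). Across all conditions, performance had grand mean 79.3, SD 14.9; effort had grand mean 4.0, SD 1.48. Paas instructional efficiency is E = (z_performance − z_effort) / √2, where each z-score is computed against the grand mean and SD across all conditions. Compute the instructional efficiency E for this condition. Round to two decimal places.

z_performance = (99.8 − 79.3) / 14.9 = 20.5000 / 14.9 = 1.3758.
z_effort = (6.02 − 4.0) / 1.48 = 2.0200 / 1.48 = 1.3649.
z_P − z_E = 1.3758 − 1.3649 = 0.0109.
E = 0.0109 / √2 = 0.0109 / 1.41421 = 0.0077 ≈ 0.01.

0.01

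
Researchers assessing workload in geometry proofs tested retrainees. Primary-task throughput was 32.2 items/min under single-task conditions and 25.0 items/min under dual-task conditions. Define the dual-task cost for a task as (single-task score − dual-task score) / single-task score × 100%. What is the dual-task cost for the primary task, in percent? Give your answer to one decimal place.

22.4

Cost = (32.2 − 25.0) / 32.2 × 100%
     = 7.2000 / 32.2 × 100% = 22.3602%.
≈ 22.4%.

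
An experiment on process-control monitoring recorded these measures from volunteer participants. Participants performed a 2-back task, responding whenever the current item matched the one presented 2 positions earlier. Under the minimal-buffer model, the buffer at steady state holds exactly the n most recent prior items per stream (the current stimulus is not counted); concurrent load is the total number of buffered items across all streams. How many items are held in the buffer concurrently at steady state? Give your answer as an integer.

The buffer holds the 2 most recent prior items.
Steady-state concurrent load = 2 items.

2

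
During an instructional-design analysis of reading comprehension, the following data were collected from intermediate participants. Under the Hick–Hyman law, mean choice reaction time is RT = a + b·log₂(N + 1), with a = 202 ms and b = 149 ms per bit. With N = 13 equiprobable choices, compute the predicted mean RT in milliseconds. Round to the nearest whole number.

769

log₂(13 + 1) = log₂(14) = 3.8074.
RT = 202 + 149 × 3.8074 = 202 + 567.3026 = 769.3026 ms.
≈ 769 ms.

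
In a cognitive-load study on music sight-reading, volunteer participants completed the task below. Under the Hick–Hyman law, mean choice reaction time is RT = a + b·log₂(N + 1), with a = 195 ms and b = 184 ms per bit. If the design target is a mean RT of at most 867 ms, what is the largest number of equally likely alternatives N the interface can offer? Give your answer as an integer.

11

Set 195 + 184·log₂(N + 1) ≤ 867.
log₂(N + 1) ≤ (867 − 195) / 184 = 3.6522.
N + 1 ≤ 2^3.6522 = 12.5725.
N ≤ 11.5725, so the largest integer N is 11.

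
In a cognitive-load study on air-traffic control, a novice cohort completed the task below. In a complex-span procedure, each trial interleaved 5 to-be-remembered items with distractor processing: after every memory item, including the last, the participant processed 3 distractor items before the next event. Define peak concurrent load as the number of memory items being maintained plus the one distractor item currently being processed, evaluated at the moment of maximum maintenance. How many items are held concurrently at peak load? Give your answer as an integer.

6

Maintenance is greatest during the distractor(s) after memory item 5: all 5 memory items are being held.
One distractor item is concurrently being processed.
Peak concurrent load = 5 + 1 = 6 items.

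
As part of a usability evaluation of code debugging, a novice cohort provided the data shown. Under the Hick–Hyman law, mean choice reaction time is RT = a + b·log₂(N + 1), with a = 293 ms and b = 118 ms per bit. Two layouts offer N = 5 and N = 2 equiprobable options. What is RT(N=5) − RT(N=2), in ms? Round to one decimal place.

118.0

RT(5) = 293 + 118·log₂(6) = 293 + 118·2.5850 = 598.0300 ms.
RT(2) = 293 + 118·log₂(3) = 293 + 118·1.5850 = 480.0300 ms.
Difference = 598.0300 − 480.0300 = 118.0000 ≈ 118.0 ms.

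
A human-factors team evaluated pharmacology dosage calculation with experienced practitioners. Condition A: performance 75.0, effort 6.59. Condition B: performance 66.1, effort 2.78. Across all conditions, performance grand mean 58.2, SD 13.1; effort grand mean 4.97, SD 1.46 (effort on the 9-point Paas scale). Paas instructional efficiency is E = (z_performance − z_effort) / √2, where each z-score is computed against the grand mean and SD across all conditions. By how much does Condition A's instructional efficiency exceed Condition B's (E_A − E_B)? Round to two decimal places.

Condition A: z_P = (75.0 − 58.2)/13.1 = 1.2824; z_E = (6.59 − 4.97)/1.46 = 1.1096; E_A = (1.2824 − 1.1096)/√2 = 0.1222.
Condition B: z_P = (66.1 − 58.2)/13.1 = 0.6031; z_E = (2.78 − 4.97)/1.46 = -1.5000; E_B = (0.6031 − (-1.5000))/√2 = 1.4871.
E_A − E_B = 0.1222 − 1.4871 = -1.3649 ≈ -1.36.

-1.36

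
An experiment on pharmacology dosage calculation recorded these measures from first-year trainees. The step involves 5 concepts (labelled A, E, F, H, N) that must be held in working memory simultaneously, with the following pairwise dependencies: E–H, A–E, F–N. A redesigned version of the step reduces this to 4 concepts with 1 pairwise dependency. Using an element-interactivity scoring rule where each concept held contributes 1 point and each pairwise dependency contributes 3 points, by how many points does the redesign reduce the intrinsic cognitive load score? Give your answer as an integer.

7

Original: 5 × 1 + 3 × 3 = 5 + 9 = 14.
Redesigned: 4 × 1 + 1 × 3 = 4 + 3 = 7.
Reduction = 14 − 7 = 7.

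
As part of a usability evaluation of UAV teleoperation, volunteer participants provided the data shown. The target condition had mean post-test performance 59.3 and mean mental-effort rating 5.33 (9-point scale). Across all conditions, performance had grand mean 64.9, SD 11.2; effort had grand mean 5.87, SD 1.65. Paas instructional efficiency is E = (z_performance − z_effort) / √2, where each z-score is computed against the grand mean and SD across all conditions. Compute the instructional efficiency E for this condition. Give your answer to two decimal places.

z_performance = (59.3 − 64.9) / 11.2 = -5.6000 / 11.2 = -0.5000.
z_effort = (5.33 − 5.87) / 1.65 = -0.5400 / 1.65 = -0.3273.
z_P − z_E = -0.5000 − (-0.3273) = -0.1727.
E = -0.1727 / √2 = -0.1727 / 1.41421 = -0.1221 ≈ -0.12.

-0.12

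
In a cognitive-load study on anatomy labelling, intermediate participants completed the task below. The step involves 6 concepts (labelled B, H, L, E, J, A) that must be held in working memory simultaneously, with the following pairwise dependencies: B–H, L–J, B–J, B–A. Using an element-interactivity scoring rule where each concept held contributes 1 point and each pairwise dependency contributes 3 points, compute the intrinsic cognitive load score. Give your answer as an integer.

Count of concepts held simultaneously: 6.
Count of pairwise dependencies listed: 4.
Element contribution: 6 × 1 = 6.
Interaction contribution: 4 × 3 = 12.
Intrinsic load = 6 + 12 = 18.

18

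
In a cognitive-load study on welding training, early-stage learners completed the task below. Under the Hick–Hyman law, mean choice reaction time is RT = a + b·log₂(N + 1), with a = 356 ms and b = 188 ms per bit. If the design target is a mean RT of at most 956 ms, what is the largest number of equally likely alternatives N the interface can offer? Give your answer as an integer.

Set 356 + 188·log₂(N + 1) ≤ 956.
log₂(N + 1) ≤ (956 − 356) / 188 = 3.1915.
N + 1 ≤ 2^3.1915 = 9.1356.
N ≤ 8.1356, so the largest integer N is 8.

8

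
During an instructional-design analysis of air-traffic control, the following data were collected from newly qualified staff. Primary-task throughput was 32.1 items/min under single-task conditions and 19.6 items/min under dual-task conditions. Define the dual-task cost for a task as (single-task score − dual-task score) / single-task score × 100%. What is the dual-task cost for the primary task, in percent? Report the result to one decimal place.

38.9

Cost = (32.1 − 19.6) / 32.1 × 100%
     = 12.5000 / 32.1 × 100% = 38.9408%.
≈ 38.9%.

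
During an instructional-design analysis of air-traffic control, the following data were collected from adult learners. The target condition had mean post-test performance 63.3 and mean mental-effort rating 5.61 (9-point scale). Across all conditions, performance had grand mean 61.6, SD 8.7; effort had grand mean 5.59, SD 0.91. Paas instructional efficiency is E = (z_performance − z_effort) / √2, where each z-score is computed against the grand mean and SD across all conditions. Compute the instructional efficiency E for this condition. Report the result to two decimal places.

z_performance = (63.3 − 61.6) / 8.7 = 1.7000 / 8.7 = 0.1954.
z_effort = (5.61 − 5.59) / 0.91 = 0.0200 / 0.91 = 0.0220.
z_P − z_E = 0.1954 − 0.0220 = 0.1734.
E = 0.1734 / √2 = 0.1734 / 1.41421 = 0.1226 ≈ 0.12.

0.12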